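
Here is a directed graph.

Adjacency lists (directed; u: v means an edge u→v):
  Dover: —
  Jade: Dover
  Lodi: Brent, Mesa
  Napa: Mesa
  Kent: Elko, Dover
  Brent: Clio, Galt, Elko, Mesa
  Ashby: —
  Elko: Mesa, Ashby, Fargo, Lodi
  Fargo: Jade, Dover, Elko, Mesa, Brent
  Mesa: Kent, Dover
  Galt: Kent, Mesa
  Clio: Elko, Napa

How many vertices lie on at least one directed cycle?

9

A vertex is on a directed cycle iff it belongs to a strongly connected component of size ≥ 2 (or has a self-loop).
The vertices on cycles are {Clio, Elko, Galt, Kent, Lodi, Mesa, Napa, Brent, Fargo} — 9 in total.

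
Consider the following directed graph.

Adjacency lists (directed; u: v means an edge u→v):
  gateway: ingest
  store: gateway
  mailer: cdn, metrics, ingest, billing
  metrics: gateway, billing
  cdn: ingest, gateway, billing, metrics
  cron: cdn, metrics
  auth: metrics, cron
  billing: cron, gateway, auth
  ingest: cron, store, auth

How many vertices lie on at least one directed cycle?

8

A vertex is on a directed cycle iff it belongs to a strongly connected component of size ≥ 2 (or has a self-loop).
The vertices on cycles are {cdn, auth, cron, store, ingest, billing, gateway, metrics} — 8 in total.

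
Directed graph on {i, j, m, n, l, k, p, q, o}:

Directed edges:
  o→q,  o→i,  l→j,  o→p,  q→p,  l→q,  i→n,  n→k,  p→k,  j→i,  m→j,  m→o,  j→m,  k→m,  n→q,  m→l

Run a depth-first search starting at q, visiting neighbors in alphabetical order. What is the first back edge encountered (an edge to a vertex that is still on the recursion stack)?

n→k

DFS from q (visiting neighbors in alphabetical order); mark gray on enter, black on exit:
q gray
  p gray
    k gray
      m gray
        j gray
          i gray
            n gray
              n→k: k is gray → back edge
First back edge: n → k.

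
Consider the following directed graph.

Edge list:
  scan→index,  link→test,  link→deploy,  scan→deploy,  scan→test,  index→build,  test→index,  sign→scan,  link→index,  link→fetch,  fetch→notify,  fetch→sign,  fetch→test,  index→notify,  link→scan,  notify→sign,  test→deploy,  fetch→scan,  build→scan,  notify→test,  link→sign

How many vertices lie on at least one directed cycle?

6

A vertex is on a directed cycle iff it belongs to a strongly connected component of size ≥ 2 (or has a self-loop).
The vertices on cycles are {scan, sign, test, build, index, notify} — 6 in total.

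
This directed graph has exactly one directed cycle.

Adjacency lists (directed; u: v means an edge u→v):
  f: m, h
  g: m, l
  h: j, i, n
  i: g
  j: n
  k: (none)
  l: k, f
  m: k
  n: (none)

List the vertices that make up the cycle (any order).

f, g, h, i, l

DFS with gray/black marking from h:
h gray
  j gray
    n gray
    n black
  j black
  i gray
    g gray
      m gray
        k gray
        k black
      m black
      l gray
        l→k: k black — skip
        f gray
          f→m: m black — skip
          f→h: h is gray → back edge
Back edge closes the cycle h → i → g → l → f → h; its vertices are {f, g, h, i, l}.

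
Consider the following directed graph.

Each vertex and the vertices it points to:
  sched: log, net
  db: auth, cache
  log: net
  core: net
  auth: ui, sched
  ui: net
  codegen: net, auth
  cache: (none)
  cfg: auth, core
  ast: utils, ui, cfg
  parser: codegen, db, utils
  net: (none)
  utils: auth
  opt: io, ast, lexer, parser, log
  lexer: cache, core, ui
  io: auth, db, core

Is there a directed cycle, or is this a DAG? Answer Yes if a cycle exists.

DFS with white/gray/black marking, starting from cfg:
cfg gray
  auth gray
    ui gray
      net gray
      net black
    ui black
    sched gray
      log gray
        log→net: net black — skip
      log black
      sched→net: net black — skip
    sched black
  auth black
  core gray
    core→net: net black — skip
  core black
cfg black
db gray
  db→auth: auth black — skip
  cache gray
  cache black
db black
codegen gray
  codegen→net: net black — skip
  codegen→auth: auth black — skip
codegen black
ast gray
  utils gray
    utils→auth: auth black — skip
  utils black
  ast→ui: ui black — skip
  ast→cfg: cfg black — skip
ast black
parser gray
  parser→codegen: codegen black — skip
  parser→db: db black — skip
  parser→utils: utils black — skip
parser black
opt gray
  io gray
    io→auth: auth black — skip
    io→db: db black — skip
    io→core: core black — skip
  io black
  opt→ast: ast black — skip
  lexer gray
    lexer→cache: cache black — skip
    lexer→core: core black — skip
    lexer→ui: ui black — skip
  lexer black
  opt→parser: parser black — skip
  opt→log: log black — skip
opt black
Every edge goes to a white or black vertex — no back edge, so the graph is acyclic.

No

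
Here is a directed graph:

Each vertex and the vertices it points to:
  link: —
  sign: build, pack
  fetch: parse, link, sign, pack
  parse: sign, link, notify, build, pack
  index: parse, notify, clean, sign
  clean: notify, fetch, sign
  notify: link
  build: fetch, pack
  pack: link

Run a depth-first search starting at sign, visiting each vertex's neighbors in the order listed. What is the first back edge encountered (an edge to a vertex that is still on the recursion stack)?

DFS from sign (visiting each vertex's neighbors in the order listed); mark gray on enter, black on exit:
sign gray
  build gray
    fetch gray
      parse gray
        parse→sign: sign is gray → back edge
First back edge: parse → sign.

parse->sign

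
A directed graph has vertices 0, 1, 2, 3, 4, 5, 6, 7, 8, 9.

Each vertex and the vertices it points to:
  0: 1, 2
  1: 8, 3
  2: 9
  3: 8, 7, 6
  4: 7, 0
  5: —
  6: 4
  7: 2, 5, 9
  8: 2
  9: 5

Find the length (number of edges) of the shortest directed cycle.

For each vertex v, BFS finds the shortest path from v back to v.
The shortest such closed walk is 4 → 0 → 1 → 3 → 6 → 4, length 5.

5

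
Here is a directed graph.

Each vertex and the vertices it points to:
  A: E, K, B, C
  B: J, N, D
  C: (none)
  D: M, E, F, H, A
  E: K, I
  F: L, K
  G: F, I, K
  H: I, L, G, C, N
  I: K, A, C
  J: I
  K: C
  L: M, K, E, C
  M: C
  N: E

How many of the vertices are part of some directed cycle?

11

A vertex is on a directed cycle iff it belongs to a strongly connected component of size ≥ 2 (or has a self-loop).
The vertices on cycles are {A, B, D, E, F, G, H, I, J, L, N} — 11 in total.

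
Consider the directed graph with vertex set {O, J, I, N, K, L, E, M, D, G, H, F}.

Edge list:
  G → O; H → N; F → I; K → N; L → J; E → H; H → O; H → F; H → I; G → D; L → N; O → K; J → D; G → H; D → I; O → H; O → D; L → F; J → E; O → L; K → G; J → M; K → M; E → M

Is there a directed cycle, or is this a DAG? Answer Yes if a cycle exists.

Yes

DFS with white/gray/black marking, starting from E:
E gray
  M gray
  M black
  H gray
    N gray
    N black
    F gray
      I gray
      I black
    F black
    O gray
      D gray
        D→I: I black — skip
      D black
      O→H: H is gray → back edge
Back edge found, so a cycle exists: H → O → H.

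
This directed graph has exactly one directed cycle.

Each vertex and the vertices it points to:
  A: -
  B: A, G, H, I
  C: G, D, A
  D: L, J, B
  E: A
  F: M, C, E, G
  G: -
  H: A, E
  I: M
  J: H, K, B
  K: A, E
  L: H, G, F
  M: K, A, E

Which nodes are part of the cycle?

C, D, F, L

DFS with gray/black marking from C:
C gray
  G gray
  G black
  D gray
    L gray
      H gray
        A gray
        A black
        E gray
          E→A: A black — skip
        E black
      H black
      L→G: G black — skip
      F gray
        M gray
          K gray
            K→A: A black — skip
            K→E: E black — skip
          K black
          M→A: A black — skip
          M→E: E black — skip
        M black
        F→C: C is gray → back edge
Back edge closes the cycle C → D → L → F → C; its vertices are {C, D, F, L}.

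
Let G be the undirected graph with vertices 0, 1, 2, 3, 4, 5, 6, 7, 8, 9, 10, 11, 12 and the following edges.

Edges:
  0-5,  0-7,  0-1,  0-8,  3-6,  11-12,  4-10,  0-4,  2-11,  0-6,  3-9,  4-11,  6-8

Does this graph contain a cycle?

Yes

DFS, tracking each vertex's parent; an edge to a visited non-parent vertex closes a cycle.
Start from 4:
visit 4 (parent –)
  visit 11 (parent 4)
    visit 2 (parent 11)
      2–11: parent, skip
    visit 12 (parent 11)
      12–11: parent, skip
    11–4: parent, skip
  visit 10 (parent 4)
    10–4: parent, skip
  visit 0 (parent 4)
    visit 8 (parent 0)
      8–0: parent, skip
      visit 6 (parent 8)
        6–8: parent, skip
        6–0: 0 visited and ≠ parent → cycle
Cycle: 0 – 8 – 6 – 0.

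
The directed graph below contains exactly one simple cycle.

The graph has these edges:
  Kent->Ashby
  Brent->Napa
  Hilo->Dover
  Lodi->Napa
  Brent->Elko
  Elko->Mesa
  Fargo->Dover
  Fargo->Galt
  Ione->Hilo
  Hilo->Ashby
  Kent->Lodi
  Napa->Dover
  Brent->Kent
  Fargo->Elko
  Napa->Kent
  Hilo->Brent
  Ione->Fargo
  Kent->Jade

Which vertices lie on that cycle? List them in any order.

Kent, Lodi, Napa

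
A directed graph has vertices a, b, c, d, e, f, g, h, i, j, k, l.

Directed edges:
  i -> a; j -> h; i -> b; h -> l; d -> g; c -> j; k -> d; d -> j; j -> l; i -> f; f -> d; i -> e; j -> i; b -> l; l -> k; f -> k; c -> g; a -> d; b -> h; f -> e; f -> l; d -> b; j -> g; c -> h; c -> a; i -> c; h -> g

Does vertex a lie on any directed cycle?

Yes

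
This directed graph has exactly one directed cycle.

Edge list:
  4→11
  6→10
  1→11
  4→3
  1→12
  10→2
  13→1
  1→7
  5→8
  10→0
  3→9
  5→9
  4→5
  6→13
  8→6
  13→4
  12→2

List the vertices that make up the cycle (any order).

4, 5, 6, 8, 13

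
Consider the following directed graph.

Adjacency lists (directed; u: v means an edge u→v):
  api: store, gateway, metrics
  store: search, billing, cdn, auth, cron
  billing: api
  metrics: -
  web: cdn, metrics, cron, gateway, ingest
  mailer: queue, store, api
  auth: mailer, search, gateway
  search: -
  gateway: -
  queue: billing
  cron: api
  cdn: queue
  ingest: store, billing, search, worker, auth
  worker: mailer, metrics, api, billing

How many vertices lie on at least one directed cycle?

8

A vertex is on a directed cycle iff it belongs to a strongly connected component of size ≥ 2 (or has a self-loop).
The vertices on cycles are {api, cdn, auth, cron, queue, store, mailer, billing} — 8 in total.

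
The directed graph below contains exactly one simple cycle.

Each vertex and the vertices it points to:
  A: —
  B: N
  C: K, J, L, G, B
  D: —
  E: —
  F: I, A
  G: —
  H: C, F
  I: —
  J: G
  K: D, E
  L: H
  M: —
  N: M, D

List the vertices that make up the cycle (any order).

C, H, L

DFS with gray/black marking from C:
C gray
  K gray
    D gray
    D black
    E gray
    E black
  K black
  J gray
    G gray
    G black
  J black
  L gray
    H gray
      H→C: C is gray → back edge
Back edge closes the cycle C → L → H → C; its vertices are {C, H, L}.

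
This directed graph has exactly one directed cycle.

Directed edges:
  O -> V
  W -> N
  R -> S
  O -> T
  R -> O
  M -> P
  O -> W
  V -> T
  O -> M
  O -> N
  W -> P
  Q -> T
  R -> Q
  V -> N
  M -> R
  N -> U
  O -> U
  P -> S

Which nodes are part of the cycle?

DFS with gray/black marking from O:
O gray
  U gray
  U black
  T gray
  T black
  M gray
    P gray
      S gray
      S black
    P black
    R gray
      R→S: S black — skip
      R→O: O is gray → back edge
Back edge closes the cycle O → M → R → O; its vertices are {M, O, R}.

M, O, R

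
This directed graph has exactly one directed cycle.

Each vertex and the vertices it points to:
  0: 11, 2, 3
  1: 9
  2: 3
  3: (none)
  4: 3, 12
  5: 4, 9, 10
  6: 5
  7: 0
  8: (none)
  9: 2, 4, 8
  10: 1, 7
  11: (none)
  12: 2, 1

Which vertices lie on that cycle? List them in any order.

DFS with gray/black marking from 9:
9 gray
  2 gray
    3 gray
    3 black
  2 black
  4 gray
    4→3: 3 black — skip
    12 gray
      12→2: 2 black — skip
      1 gray
        1→9: 9 is gray → back edge
Back edge closes the cycle 9 → 4 → 12 → 1 → 9; its vertices are {1, 4, 9, 12}.

1, 4, 9, 12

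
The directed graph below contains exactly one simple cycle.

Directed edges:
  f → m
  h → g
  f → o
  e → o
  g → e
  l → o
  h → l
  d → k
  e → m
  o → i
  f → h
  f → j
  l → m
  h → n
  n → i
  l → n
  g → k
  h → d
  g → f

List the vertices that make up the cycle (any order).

f, g, h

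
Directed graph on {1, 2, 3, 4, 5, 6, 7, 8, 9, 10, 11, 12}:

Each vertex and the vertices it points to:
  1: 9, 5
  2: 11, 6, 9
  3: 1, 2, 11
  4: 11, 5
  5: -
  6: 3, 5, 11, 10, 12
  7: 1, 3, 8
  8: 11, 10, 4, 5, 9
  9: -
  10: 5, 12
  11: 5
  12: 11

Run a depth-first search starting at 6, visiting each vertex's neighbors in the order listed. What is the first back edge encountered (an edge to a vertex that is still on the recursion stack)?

DFS from 6 (visiting each vertex's neighbors in the order listed); mark gray on enter, black on exit:
6 gray
  3 gray
    1 gray
      9 gray
      9 black
      5 gray
      5 black
    1 black
    2 gray
      11 gray
        11→5: 5 black — skip
      11 black
      2→6: 6 is gray → back edge
First back edge: 2 → 6.

2->6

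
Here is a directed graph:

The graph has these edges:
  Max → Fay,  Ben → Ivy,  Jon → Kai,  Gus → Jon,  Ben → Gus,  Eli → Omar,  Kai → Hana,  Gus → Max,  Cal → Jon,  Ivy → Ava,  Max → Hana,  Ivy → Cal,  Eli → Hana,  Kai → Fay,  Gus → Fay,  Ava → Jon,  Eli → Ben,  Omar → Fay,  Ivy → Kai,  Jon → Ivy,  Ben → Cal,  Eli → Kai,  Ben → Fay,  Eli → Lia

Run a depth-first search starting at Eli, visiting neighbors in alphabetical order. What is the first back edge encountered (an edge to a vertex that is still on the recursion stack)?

DFS from Eli (visiting neighbors in alphabetical order); mark gray on enter, black on exit:
Eli gray
  Ben gray
    Cal gray
      Jon gray
        Ivy gray
          Ava gray
            Ava→Jon: Jon is gray → back edge
First back edge: Ava → Jon.

Ava->Jon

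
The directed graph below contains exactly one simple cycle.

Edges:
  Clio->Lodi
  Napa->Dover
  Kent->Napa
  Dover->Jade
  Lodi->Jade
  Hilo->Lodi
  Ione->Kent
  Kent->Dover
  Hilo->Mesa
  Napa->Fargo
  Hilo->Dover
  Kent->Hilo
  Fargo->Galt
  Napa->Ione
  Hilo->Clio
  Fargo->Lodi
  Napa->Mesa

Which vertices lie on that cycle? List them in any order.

Ione, Kent, Napa

DFS with gray/black marking from Napa:
Napa gray
  Fargo gray
    Galt gray
    Galt black
    Lodi gray
      Jade gray
      Jade black
    Lodi black
  Fargo black
  Dover gray
    Dover→Jade: Jade black — skip
  Dover black
  Mesa gray
  Mesa black
  Ione gray
    Kent gray
      Kent→Napa: Napa is gray → back edge
Back edge closes the cycle Napa → Ione → Kent → Napa; its vertices are {Ione, Kent, Napa}.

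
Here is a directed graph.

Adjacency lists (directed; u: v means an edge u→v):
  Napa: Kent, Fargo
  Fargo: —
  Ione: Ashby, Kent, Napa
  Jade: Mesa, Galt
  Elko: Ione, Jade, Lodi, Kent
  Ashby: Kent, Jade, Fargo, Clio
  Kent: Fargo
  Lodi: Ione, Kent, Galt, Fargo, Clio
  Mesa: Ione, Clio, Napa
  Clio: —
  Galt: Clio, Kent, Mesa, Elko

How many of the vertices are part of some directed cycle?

7

A vertex is on a directed cycle iff it belongs to a strongly connected component of size ≥ 2 (or has a self-loop).
The vertices on cycles are {Elko, Galt, Ione, Jade, Lodi, Mesa, Ashby} — 7 in total.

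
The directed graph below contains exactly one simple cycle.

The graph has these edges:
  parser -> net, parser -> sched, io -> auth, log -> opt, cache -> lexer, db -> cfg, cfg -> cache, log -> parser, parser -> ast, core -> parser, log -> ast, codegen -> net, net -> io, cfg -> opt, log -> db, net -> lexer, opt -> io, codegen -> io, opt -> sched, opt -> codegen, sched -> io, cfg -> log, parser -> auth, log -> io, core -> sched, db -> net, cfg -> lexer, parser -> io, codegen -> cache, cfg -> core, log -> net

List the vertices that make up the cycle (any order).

db, cfg, log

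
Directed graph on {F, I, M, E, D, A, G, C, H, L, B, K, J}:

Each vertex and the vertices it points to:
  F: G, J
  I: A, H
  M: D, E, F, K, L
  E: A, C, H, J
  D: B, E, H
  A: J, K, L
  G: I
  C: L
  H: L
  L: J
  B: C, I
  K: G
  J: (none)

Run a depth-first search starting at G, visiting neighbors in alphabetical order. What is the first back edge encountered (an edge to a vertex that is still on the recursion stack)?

K->G

DFS from G (visiting neighbors in alphabetical order); mark gray on enter, black on exit:
G gray
  I gray
    A gray
      J gray
      J black
      K gray
        K→G: G is gray → back edge
First back edge: K → G.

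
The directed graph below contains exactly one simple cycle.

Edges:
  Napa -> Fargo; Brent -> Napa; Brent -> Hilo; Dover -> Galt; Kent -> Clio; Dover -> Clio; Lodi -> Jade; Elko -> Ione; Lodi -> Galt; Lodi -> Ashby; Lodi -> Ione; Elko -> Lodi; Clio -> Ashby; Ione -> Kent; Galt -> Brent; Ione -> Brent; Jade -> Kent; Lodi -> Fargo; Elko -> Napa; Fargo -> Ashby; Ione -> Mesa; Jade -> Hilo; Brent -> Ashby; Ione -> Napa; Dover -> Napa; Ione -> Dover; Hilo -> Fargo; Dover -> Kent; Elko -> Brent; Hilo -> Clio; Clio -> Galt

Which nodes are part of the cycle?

DFS with gray/black marking from Galt:
Galt gray
  Brent gray
    Hilo gray
      Fargo gray
        Ashby gray
        Ashby black
      Fargo black
      Clio gray
        Clio→Galt: Galt is gray → back edge
Back edge closes the cycle Galt → Brent → Hilo → Clio → Galt; its vertices are {Clio, Galt, Hilo, Brent}.

Clio, Galt, Hilo, Brent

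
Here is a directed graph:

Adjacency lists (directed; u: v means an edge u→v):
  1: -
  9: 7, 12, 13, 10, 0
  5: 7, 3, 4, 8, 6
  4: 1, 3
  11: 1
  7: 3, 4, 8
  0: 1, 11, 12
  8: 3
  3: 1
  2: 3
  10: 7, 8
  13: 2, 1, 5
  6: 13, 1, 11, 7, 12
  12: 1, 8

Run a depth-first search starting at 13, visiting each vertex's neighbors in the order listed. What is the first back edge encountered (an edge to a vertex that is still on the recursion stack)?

DFS from 13 (visiting each vertex's neighbors in the order listed); mark gray on enter, black on exit:
13 gray
  2 gray
    3 gray
      1 gray
      1 black
    3 black
  2 black
  13→1: 1 black — skip
  5 gray
    7 gray
      7→3: 3 black — skip
      4 gray
        4→1: 1 black — skip
        4→3: 3 black — skip
      4 black
      8 gray
        8→3: 3 black — skip
      8 black
    7 black
    5→3: 3 black — skip
    5→4: 4 black — skip
    5→8: 8 black — skip
    6 gray
      6→13: 13 is gray → back edge
First back edge: 6 → 13.

6->13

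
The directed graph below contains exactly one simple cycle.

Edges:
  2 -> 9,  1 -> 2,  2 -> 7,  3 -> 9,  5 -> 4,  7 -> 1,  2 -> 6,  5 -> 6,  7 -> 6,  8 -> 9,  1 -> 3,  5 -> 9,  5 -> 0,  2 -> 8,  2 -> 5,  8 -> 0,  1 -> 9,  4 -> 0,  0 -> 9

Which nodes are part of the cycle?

DFS with gray/black marking from 2:
2 gray
  7 gray
    1 gray
      9 gray
      9 black
      1→2: 2 is gray → back edge
Back edge closes the cycle 2 → 7 → 1 → 2; its vertices are {1, 2, 7}.

1, 2, 7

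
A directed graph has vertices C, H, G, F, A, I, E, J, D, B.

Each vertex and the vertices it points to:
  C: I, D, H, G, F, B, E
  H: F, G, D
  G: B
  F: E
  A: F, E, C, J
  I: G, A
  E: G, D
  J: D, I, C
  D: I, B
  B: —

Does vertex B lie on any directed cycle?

B lies on a cycle iff there is a path from B back to itself.
Exploring from B, it never reaches itself; equivalently, its strongly connected component is a singleton.

No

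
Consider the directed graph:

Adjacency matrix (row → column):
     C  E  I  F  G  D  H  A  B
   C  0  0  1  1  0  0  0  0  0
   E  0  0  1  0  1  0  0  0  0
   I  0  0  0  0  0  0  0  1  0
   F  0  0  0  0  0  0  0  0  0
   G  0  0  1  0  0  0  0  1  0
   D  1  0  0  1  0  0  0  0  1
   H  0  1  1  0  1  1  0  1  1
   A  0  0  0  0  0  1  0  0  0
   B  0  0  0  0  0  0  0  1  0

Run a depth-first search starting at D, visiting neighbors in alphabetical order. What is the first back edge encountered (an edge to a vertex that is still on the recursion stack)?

DFS from D (visiting neighbors in alphabetical order); mark gray on enter, black on exit:
D gray
  B gray
    A gray
      A→D: D is gray → back edge
First back edge: A → D.

A->D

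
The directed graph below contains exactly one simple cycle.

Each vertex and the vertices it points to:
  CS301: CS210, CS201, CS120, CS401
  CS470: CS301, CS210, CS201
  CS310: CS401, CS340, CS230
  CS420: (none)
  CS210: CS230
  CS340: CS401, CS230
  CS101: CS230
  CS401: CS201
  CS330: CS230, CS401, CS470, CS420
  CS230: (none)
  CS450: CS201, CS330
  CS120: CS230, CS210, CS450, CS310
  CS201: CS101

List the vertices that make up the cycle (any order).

DFS with gray/black marking from CS120:
CS120 gray
  CS230 gray
  CS230 black
  CS210 gray
    CS210→CS230: CS230 black — skip
  CS210 black
  CS450 gray
    CS201 gray
      CS101 gray
        CS101→CS230: CS230 black — skip
      CS101 black
    CS201 black
    CS330 gray
      CS330→CS230: CS230 black — skip
      CS401 gray
        CS401→CS201: CS201 black — skip
      CS401 black
      CS470 gray
        CS301 gray
          CS301→CS210: CS210 black — skip
          CS301→CS201: CS201 black — skip
          CS301→CS120: CS120 is gray → back edge
Back edge closes the cycle CS120 → CS450 → CS330 → CS470 → CS301 → CS120; its vertices are {CS120, CS301, CS330, CS450, CS470}.

CS120, CS301, CS330, CS450, CS470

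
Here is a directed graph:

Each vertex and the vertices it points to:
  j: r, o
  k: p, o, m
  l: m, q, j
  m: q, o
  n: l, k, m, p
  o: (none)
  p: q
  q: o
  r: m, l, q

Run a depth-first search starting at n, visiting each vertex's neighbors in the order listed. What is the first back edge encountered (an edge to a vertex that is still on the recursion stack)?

r->l

DFS from n (visiting each vertex's neighbors in the order listed); mark gray on enter, black on exit:
n gray
  l gray
    m gray
      q gray
        o gray
        o black
      q black
      m→o: o black — skip
    m black
    l→q: q black — skip
    j gray
      r gray
        r→m: m black — skip
        r→l: l is gray → back edge
First back edge: r → l.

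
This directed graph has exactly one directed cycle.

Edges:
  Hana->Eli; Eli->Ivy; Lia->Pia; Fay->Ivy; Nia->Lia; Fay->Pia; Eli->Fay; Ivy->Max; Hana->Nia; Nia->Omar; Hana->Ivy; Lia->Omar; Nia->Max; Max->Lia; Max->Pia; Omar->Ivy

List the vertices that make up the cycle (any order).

Ivy, Lia, Max, Omar

DFS with gray/black marking from Max:
Max gray
  Pia gray
  Pia black
  Lia gray
    Omar gray
      Ivy gray
        Ivy→Max: Max is gray → back edge
Back edge closes the cycle Max → Lia → Omar → Ivy → Max; its vertices are {Ivy, Lia, Max, Omar}.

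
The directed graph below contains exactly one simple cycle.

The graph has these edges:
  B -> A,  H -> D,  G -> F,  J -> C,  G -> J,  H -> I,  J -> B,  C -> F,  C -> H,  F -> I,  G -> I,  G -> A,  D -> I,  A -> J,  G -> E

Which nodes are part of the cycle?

A, B, J

DFS with gray/black marking from A:
A gray
  J gray
    C gray
      F gray
        I gray
        I black
      F black
      H gray
        H→I: I black — skip
        D gray
          D→I: I black — skip
        D black
      H black
    C black
    B gray
      B→A: A is gray → back edge
Back edge closes the cycle A → J → B → A; its vertices are {A, B, J}.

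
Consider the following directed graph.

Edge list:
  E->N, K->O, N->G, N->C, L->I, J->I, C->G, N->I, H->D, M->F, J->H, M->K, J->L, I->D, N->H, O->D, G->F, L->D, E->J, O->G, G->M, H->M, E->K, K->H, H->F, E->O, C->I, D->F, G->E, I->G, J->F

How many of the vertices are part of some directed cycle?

11

A vertex is on a directed cycle iff it belongs to a strongly connected component of size ≥ 2 (or has a self-loop).
The vertices on cycles are {C, E, G, H, I, J, K, L, M, N, O} — 11 in total.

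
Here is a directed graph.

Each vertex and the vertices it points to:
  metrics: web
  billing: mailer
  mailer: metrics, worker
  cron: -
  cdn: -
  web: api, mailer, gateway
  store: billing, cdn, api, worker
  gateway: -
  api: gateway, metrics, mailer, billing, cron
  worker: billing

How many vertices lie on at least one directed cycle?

A vertex is on a directed cycle iff it belongs to a strongly connected component of size ≥ 2 (or has a self-loop).
The vertices on cycles are {api, web, mailer, worker, billing, metrics} — 6 in total.

6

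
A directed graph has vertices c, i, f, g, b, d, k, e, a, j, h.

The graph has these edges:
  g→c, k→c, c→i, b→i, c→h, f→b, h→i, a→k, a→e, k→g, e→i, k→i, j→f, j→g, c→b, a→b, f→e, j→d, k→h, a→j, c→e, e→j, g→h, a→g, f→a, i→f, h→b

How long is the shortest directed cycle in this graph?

For each vertex v, BFS finds the shortest path from v back to v.
The shortest such closed walk is a → j → f → a, length 3.

3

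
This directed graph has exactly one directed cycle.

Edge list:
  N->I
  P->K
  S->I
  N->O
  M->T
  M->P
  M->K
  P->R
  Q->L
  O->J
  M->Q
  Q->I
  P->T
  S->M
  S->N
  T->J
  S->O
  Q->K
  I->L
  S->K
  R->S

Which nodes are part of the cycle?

DFS with gray/black marking from S:
S gray
  N gray
    O gray
      J gray
      J black
    O black
    I gray
      L gray
      L black
    I black
  N black
  S→I: I black — skip
  M gray
    T gray
      T→J: J black — skip
    T black
    P gray
      K gray
      K black
      P→T: T black — skip
      R gray
        R→S: S is gray → back edge
Back edge closes the cycle S → M → P → R → S; its vertices are {M, P, R, S}.

M, P, R, S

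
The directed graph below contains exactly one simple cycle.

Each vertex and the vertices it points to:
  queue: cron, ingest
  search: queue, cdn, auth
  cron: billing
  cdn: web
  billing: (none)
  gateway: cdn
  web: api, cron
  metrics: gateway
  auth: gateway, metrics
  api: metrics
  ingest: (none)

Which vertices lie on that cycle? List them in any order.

DFS with gray/black marking from cdn:
cdn gray
  web gray
    api gray
      metrics gray
        gateway gray
          gateway→cdn: cdn is gray → back edge
Back edge closes the cycle cdn → web → api → metrics → gateway → cdn; its vertices are {api, cdn, web, gateway, metrics}.

api, cdn, web, gateway, metrics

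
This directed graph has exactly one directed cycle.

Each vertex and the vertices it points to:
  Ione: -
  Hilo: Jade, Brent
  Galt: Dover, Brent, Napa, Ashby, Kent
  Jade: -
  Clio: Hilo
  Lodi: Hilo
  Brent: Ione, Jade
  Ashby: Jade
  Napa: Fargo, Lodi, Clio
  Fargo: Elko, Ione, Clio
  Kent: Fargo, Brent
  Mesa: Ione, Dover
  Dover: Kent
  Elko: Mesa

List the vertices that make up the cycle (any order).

Elko, Kent, Mesa, Dover, Fargo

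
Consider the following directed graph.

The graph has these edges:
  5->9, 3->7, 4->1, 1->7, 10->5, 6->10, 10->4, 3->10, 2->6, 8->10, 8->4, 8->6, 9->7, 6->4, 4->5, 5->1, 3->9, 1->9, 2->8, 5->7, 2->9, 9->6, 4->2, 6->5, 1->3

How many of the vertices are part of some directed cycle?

9

A vertex is on a directed cycle iff it belongs to a strongly connected component of size ≥ 2 (or has a self-loop).
The vertices on cycles are {1, 2, 3, 4, 5, 6, 8, 9, 10} — 9 in total.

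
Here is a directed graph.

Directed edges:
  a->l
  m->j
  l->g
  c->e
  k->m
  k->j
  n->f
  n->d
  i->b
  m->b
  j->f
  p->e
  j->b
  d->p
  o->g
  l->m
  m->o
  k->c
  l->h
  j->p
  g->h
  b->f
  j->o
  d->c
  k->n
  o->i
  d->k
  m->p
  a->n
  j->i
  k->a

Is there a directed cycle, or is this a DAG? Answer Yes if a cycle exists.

Yes

DFS with white/gray/black marking, starting from g:
g gray
  h gray
  h black
g black
a gray
  n gray
    d gray
      c gray
        e gray
        e black
      c black
      k gray
        k→a: a is gray → back edge
Back edge found, so a cycle exists: a → n → d → k → a.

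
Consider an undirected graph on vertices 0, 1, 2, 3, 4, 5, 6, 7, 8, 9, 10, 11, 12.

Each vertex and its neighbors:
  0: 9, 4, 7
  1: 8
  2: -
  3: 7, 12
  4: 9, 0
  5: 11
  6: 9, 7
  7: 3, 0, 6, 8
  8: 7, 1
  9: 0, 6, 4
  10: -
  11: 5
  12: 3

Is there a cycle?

DFS, tracking each vertex's parent; an edge to a visited non-parent vertex closes a cycle.
Start from 1:
visit 1 (parent –)
  visit 8 (parent 1)
    visit 7 (parent 8)
      visit 3 (parent 7)
        3–7: parent, skip
        visit 12 (parent 3)
          12–3: parent, skip
      visit 0 (parent 7)
        visit 9 (parent 0)
          9–0: parent, skip
          visit 6 (parent 9)
            6–9: parent, skip
            6–7: 7 visited and ≠ parent → cycle
Cycle: 7 – 0 – 9 – 6 – 7.

Yes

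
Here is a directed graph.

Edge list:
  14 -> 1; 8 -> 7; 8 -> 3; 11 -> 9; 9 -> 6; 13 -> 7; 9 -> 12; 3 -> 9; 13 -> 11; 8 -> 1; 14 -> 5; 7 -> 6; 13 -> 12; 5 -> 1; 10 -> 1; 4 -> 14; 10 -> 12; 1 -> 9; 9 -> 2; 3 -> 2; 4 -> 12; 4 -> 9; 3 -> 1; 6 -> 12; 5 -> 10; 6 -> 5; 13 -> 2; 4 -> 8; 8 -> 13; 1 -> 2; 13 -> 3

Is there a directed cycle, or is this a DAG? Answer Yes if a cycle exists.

Yes

DFS with white/gray/black marking, starting from 10:
10 gray
  12 gray
  12 black
  1 gray
    9 gray
      2 gray
      2 black
      9→12: 12 black — skip
      6 gray
        6→12: 12 black — skip
        5 gray
          5→10: 10 is gray → back edge
Back edge found, so a cycle exists: 10 → 1 → 9 → 6 → 5 → 10.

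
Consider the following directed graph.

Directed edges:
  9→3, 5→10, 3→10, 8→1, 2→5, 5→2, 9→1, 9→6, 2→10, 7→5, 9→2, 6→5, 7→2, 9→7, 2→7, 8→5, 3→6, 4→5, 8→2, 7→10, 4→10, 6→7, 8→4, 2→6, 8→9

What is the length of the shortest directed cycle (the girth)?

2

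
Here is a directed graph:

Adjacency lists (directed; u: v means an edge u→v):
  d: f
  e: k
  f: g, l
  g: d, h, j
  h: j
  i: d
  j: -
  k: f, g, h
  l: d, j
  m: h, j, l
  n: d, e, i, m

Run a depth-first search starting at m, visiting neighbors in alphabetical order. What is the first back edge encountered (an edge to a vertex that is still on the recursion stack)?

DFS from m (visiting neighbors in alphabetical order); mark gray on enter, black on exit:
m gray
  h gray
    j gray
    j black
  h black
  m→j: j black — skip
  l gray
    d gray
      f gray
        g gray
          g→d: d is gray → back edge
First back edge: g → d.

g→d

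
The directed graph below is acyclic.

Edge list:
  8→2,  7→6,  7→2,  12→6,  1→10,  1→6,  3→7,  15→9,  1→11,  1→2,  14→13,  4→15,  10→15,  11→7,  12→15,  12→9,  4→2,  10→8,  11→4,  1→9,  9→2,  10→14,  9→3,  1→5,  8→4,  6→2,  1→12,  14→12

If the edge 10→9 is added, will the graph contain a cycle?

No

Adding 10→9 creates a cycle iff 9 can already reach 10.
Explore from 9: no path reaches 10. The graph stays acyclic.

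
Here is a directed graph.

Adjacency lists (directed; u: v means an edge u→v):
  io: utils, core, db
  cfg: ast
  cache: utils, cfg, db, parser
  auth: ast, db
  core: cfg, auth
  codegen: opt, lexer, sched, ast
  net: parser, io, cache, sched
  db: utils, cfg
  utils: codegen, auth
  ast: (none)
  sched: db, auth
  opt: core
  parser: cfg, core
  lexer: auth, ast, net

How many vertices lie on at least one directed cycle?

12

A vertex is on a directed cycle iff it belongs to a strongly connected component of size ≥ 2 (or has a self-loop).
The vertices on cycles are {db, io, net, opt, auth, core, cache, lexer, sched, utils, parser, codegen} — 12 in total.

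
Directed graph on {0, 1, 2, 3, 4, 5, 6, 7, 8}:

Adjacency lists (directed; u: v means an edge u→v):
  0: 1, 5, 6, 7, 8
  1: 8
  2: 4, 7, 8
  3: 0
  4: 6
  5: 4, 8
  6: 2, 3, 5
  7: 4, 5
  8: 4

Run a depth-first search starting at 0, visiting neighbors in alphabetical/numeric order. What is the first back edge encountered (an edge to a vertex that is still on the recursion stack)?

DFS from 0 (visiting neighbors in alphabetical/numeric order); mark gray on enter, black on exit:
0 gray
  1 gray
    8 gray
      4 gray
        6 gray
          2 gray
            2→4: 4 is gray → back edge
First back edge: 2 → 4.

2→4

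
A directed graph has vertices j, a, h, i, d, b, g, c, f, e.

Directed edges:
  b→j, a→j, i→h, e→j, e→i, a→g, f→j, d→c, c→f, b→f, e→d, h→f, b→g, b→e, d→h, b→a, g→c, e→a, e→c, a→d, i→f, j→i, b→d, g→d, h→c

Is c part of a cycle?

c is on a cycle iff c can reach itself via ≥1 edge.
c → f → j → i → h → c — yes.

Yes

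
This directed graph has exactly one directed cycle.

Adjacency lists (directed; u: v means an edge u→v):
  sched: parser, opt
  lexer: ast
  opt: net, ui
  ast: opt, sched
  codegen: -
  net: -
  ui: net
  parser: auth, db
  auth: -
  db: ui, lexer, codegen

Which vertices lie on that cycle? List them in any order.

db, ast, lexer, sched, parser

DFS with gray/black marking from parser:
parser gray
  auth gray
  auth black
  db gray
    ui gray
      net gray
      net black
    ui black
    lexer gray
      ast gray
        opt gray
          opt→net: net black — skip
          opt→ui: ui black — skip
        opt black
        sched gray
          sched→parser: parser is gray → back edge
Back edge closes the cycle parser → db → lexer → ast → sched → parser; its vertices are {db, ast, lexer, sched, parser}.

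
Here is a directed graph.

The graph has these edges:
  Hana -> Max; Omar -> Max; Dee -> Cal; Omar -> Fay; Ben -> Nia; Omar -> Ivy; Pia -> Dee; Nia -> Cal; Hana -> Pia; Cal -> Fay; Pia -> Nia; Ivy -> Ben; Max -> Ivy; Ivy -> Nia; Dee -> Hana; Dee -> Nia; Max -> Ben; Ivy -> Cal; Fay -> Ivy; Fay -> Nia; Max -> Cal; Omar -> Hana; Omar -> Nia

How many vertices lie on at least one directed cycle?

8

A vertex is on a directed cycle iff it belongs to a strongly connected component of size ≥ 2 (or has a self-loop).
The vertices on cycles are {Ben, Cal, Dee, Fay, Ivy, Nia, Pia, Hana} — 8 in total.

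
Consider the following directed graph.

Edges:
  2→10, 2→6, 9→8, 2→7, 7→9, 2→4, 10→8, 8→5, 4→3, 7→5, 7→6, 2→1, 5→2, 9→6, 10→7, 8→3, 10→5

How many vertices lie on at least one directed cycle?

6

A vertex is on a directed cycle iff it belongs to a strongly connected component of size ≥ 2 (or has a self-loop).
The vertices on cycles are {2, 5, 7, 8, 9, 10} — 6 in total.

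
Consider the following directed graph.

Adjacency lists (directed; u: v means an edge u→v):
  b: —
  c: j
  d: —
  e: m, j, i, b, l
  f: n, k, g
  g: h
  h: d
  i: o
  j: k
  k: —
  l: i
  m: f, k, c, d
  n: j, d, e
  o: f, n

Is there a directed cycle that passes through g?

No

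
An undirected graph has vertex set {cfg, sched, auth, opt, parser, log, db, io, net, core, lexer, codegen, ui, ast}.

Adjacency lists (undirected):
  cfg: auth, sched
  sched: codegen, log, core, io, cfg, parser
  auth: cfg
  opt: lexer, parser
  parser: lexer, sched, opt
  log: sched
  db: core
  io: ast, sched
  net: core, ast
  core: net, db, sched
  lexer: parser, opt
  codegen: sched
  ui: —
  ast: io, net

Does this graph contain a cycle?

Yes

DFS, tracking each vertex's parent; an edge to a visited non-parent vertex closes a cycle.
Start from opt:
visit opt (parent –)
  visit lexer (parent opt)
    visit parser (parent lexer)
      parser–lexer: parent, skip
      visit sched (parent parser)
        visit codegen (parent sched)
          codegen–sched: parent, skip
        visit log (parent sched)
          log–sched: parent, skip
        visit core (parent sched)
          visit net (parent core)
            net–core: parent, skip
            visit ast (parent net)
              visit io (parent ast)
                io–ast: parent, skip
                io–sched: sched visited and ≠ parent → cycle
Cycle: sched – core – net – ast – io – sched.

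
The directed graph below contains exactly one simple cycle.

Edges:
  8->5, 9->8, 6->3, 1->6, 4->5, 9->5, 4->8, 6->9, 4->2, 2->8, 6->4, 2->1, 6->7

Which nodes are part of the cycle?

DFS with gray/black marking from 2:
2 gray
  8 gray
    5 gray
    5 black
  8 black
  1 gray
    6 gray
      4 gray
        4→2: 2 is gray → back edge
Back edge closes the cycle 2 → 1 → 6 → 4 → 2; its vertices are {1, 2, 4, 6}.

1, 2, 4, 6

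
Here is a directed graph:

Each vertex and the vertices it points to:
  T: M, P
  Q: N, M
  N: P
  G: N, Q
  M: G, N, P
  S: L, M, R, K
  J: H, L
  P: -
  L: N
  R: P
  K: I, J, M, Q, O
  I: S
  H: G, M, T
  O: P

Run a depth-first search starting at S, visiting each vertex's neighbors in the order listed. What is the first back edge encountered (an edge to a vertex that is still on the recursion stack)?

DFS from S (visiting each vertex's neighbors in the order listed); mark gray on enter, black on exit:
S gray
  L gray
    N gray
      P gray
      P black
    N black
  L black
  M gray
    G gray
      G→N: N black — skip
      Q gray
        Q→N: N black — skip
        Q→M: M is gray → back edge
First back edge: Q → M.

Q->M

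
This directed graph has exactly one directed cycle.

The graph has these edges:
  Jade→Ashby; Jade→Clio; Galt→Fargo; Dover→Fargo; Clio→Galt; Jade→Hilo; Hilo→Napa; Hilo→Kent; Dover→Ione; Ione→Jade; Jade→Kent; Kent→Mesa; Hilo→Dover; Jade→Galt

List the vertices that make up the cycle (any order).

Hilo, Ione, Jade, Dover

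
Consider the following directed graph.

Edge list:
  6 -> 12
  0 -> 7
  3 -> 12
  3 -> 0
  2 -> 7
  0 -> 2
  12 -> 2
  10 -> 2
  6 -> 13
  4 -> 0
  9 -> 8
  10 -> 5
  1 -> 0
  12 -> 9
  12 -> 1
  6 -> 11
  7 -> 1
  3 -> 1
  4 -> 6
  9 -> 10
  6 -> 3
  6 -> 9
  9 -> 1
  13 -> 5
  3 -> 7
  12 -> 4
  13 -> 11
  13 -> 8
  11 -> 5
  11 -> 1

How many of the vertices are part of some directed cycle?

8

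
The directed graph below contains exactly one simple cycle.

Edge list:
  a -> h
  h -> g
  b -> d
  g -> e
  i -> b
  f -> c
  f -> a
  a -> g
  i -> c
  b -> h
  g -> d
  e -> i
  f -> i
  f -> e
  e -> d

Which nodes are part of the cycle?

b, e, g, h, i

DFS with gray/black marking from e:
e gray
  i gray
    c gray
    c black
    b gray
      d gray
      d black
      h gray
        g gray
          g→e: e is gray → back edge
Back edge closes the cycle e → i → b → h → g → e; its vertices are {b, e, g, h, i}.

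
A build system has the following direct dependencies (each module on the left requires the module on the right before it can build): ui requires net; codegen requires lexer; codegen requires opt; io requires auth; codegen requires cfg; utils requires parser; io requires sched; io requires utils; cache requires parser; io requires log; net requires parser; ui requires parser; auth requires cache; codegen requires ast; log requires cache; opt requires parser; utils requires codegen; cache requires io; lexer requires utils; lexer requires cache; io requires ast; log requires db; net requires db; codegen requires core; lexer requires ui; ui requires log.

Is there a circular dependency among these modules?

Yes

DFS with white/gray/black marking, starting from opt:
opt gray
  parser gray
  parser black
opt black
lexer gray
  cache gray
    cache→parser: parser black — skip
    io gray
      utils gray
        utils→parser: parser black — skip
        codegen gray
          codegen→lexer: lexer is gray → back edge
Back edge found, so a cycle exists: lexer → cache → io → utils → codegen → lexer.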